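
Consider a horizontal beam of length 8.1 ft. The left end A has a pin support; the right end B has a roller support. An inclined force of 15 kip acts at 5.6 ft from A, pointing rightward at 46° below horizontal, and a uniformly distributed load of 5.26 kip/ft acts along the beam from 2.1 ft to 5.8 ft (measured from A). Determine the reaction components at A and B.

A_x = -10.42 kip, A_y = 13.30 kip, B_y = 16.95 kip

Resultant of the distributed load: 5.26 × 3.7 = 19.462 kip at 3.95 ft from A.
Moments about A: B_y·8.1 − 15·sin46°·5.6 − (5.26·3.7)·3.95 = 0 → B_y = 137.299/8.1 = 16.9505 ≈ 16.95 kip.
ΣF_y = 0: A_y + 16.9505 − 15·sin46° − 5.26·3.7 = 0 → A_y = 13.30 kip.
ΣF_x = 0: A_x + 15·cos46° = 0 → A_x = -10.42 kip.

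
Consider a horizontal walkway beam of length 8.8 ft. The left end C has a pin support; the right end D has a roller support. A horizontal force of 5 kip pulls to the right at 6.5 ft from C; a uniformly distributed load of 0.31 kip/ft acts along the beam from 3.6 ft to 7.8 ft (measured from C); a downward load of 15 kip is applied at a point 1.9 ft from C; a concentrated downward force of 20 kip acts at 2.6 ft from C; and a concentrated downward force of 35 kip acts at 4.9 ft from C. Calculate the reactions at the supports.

Resultant of the distributed load: 0.31 × 4.2 = 1.302 kip at 5.7 ft from C.
Taking moments about C: D_y·8.8 − (0.31·4.2)·5.7 − 15·1.9 − 20·2.6 − 35·4.9 = 0 → D_y = 259.4214/8.8 = 29.4797 ≈ 29.48 kip.
ΣF_y = 0: C_y + 29.4797 − 0.31·4.2 − 15 − 20 − 35 = 0 → C_y = 41.82 kip.
ΣF_x = 0: C_x + 5 = 0 → C_x = -5.000 kip.

C_x = -5.000 kip, C_y = 41.82 kip, D_y = 29.48 kip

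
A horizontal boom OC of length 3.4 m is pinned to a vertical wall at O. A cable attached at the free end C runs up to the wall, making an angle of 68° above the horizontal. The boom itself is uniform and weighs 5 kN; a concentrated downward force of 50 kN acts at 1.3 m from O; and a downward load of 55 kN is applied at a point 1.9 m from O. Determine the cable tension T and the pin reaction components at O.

ΣM about O: T·sin68°·3.4 − 5·1.7 − 50·1.3 − 55·1.9 = 0 → T = 178/(3.4·0.927184) = 56.4645 ≈ 56.46 kN.
ΣF_x = 0: O_x − T·cos68° = 0 → O_x = 56.4645 × 0.374607 = 21.15 kN.
ΣF_y = 0: O_y + T·sin68° − 5 − 50 − 55 = 0 → O_y = 110 − 56.4645 × 0.927184 = 57.65 kN.

T = 56.46 kN, O_x = 21.15 kN, O_y = 57.65 kN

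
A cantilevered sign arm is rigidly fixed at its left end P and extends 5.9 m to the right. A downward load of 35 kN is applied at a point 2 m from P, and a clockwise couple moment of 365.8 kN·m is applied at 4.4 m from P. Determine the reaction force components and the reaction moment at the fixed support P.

P_x = 0, P_y = 35.00 kN, M_P = 435.8 kN·m

ΣF_x = 0: P_x = 0.
ΣF_y = 0: P_y − 35 = 0 → P_y = 35.00 kN.
ΣM about P: M_P − 35·2 − 365.8 = 0 → M_P = 435.8 kN·m.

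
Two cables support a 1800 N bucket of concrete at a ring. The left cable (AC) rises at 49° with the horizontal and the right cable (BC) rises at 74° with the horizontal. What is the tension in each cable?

ΣF_x = 0: −T_AC·cos49° + T_BC·cos74° = 0 → T_BC = 2.38015·T_AC.
ΣF_y = 0: T_AC·sin49° + T_BC·sin74° = 1800.
Substitute: T_AC·(0.75471 + 2.38015·0.961262) = 1800 → T_AC = 591.588 ≈ 591.6 N.
Then T_BC = 2.38015 × 591.588 = 1408 N.

T_AC = 591.6 N, T_BC = 1408 N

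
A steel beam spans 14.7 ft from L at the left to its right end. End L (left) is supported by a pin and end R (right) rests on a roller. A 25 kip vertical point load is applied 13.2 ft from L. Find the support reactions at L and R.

Taking moments about L: R_y·14.7 − 25·13.2 = 0 → R_y = 330/14.7 = 22.449 ≈ 22.45 kip.
ΣF_y = 0: L_y + 22.449 − 25 = 0 → L_y = 2.551 kip.
ΣF_x = 0: no horizontal applied forces, so L_x = 0.

L_x = 0, L_y = 2.551 kip, R_y = 22.45 kip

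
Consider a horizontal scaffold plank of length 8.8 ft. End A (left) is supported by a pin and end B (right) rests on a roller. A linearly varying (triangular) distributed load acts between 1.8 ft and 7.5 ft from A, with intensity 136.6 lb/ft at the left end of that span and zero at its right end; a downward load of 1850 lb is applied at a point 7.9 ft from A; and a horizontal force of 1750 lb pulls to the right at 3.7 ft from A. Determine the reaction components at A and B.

A_x = -1750 lb, A_y = 414.8 lb, B_y = 1824 lb

Resultant of the triangular load: ½ × 136.6 × 5.7 = 389.31 lb, acting at 3.7 ft from A (one-third of the span from the peak).
Taking moments about A: B_y·8.8 − (½·136.6·5.7)·3.7 − 1850·7.9 = 0 → B_y = 16055.447/8.8 = 1824.48 ≈ 1824 lb.
ΣF_y = 0: A_y + 1824.48 − ½·136.6·5.7 − 1850 = 0 → A_y = 414.8 lb.
ΣF_x = 0: A_x + 1750 = 0 → A_x = -1750 lb.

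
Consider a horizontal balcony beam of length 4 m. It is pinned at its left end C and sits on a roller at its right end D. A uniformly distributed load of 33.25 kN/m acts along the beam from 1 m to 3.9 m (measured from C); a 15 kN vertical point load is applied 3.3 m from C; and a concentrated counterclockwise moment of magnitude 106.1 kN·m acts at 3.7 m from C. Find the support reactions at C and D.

C_x = 0, C_y = 66.51 kN, D_y = 44.91 kN

Resultant of the distributed load: 33.25 × 2.9 = 96.425 kN at 2.45 m from C.
Taking moments about C: D_y·4 − (33.25·2.9)·2.45 − 15·3.3 + 106.1 = 0 → D_y = 179.64125/4 = 44.9103 ≈ 44.91 kN.
ΣF_y = 0: C_y + 44.9103 − 33.25·2.9 − 15 = 0 → C_y = 66.51 kN.
ΣF_x = 0: no horizontal applied forces, so C_x = 0.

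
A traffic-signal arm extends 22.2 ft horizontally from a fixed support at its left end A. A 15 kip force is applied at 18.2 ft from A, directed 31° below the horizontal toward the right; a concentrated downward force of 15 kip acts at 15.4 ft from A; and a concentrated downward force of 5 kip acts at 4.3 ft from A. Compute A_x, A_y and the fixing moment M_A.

A_x = -12.86 kip, A_y = 27.73 kip, M_A = 393.1 kip·ft

ΣF_x = 0: A_x + 15·cos31° = 0 → A_x = -12.86 kip.
ΣF_y = 0: A_y − 15·sin31° − 15 − 5 = 0 → A_y = 27.73 kip.
ΣM about A: M_A − 15·sin31°·18.2 − 15·15.4 − 5·4.3 = 0 → M_A = 393.1 kip·ft.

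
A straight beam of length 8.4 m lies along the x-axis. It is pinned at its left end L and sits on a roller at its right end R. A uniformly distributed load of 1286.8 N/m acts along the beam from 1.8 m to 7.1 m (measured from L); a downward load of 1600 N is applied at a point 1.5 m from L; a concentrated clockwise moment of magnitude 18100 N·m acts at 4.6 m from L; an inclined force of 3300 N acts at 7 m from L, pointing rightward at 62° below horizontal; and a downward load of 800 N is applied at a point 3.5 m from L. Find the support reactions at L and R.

Resultant of the distributed load: 1286.8 × 5.3 = 6820.04 N at 4.45 m from L.
Taking moments about L: R_y·8.4 − (1286.8·5.3)·4.45 − 1600·1.5 − 18100 − 3300·sin62°·7 − 800·3.5 = 0 → R_y = 74045.3/8.4 = 8814.92 ≈ 8815 N.
ΣF_y = 0: L_y + 8814.92 − 1286.8·5.3 − 1600 − 3300·sin62° − 800 = 0 → L_y = 3319 N.
ΣF_x = 0: L_x + 3300·cos62° = 0 → L_x = -1549 N.

L_x = -1549 N, L_y = 3319 N, R_y = 8815 N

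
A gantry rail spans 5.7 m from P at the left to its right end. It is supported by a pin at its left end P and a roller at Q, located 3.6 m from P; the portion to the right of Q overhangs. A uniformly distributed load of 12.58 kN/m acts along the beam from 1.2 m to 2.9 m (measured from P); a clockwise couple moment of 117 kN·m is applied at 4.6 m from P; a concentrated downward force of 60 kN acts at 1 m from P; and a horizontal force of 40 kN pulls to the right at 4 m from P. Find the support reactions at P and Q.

Resultant of the distributed load: 12.58 × 1.7 = 21.386 kN at 2.05 m from P.
Moments about P: Q_y·3.6 − (12.58·1.7)·2.05 − 117 − 60·1 = 0 → Q_y = 220.8413/3.6 = 61.3448 ≈ 61.34 kN.
ΣF_y = 0: P_y + 61.3448 − 12.58·1.7 − 60 = 0 → P_y = 20.04 kN.
ΣF_x = 0: P_x + 40 = 0 → P_x = -40.00 kN.

P_x = -40.00 kN, P_y = 20.04 kN, Q_y = 61.34 kN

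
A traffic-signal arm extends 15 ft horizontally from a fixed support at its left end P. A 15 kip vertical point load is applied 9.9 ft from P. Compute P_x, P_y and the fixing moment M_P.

ΣF_x = 0: P_x = 0.
ΣF_y = 0: P_y − 15 = 0 → P_y = 15.00 kip.
ΣM about P: M_P − 15·9.9 = 0 → M_P = 148.5 kip·ft.

P_x = 0, P_y = 15.00 kip, M_P = 148.5 kip·ft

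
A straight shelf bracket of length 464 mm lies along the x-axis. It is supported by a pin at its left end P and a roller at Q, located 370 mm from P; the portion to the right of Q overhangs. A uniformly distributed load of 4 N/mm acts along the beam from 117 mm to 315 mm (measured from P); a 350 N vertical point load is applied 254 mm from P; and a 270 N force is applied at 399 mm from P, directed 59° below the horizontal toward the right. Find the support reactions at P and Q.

Resultant of the distributed load: 4 × 198 = 792 N at 216 mm from P.
Taking moments about P: Q_y·370 − (4·198)·216 − 350·254 − 270·sin59°·399 = 0 → Q_y = 352315/370 = 952.203 ≈ 952.2 N.
ΣF_y = 0: P_y + 952.203 − 4·198 − 350 − 270·sin59° = 0 → P_y = 421.2 N.
ΣF_x = 0: P_x + 270·cos59° = 0 → P_x = -139.1 N.

P_x = -139.1 N, P_y = 421.2 N, Q_y = 952.2 N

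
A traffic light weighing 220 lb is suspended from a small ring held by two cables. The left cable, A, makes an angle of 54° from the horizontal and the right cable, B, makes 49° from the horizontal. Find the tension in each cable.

T_A = 148.1 lb, T_B = 132.7 lb

ΣF_x = 0: −T_A·cos54° + T_B·cos49° = 0 → T_B = 0.895933·T_A.
ΣF_y = 0: T_A·sin54° + T_B·sin49° = 220.
Substitute: T_A·(0.809017 + 0.895933·0.75471) = 220 → T_A = 148.13 ≈ 148.1 lb.
Then T_B = 0.895933 × 148.13 = 132.7 lb.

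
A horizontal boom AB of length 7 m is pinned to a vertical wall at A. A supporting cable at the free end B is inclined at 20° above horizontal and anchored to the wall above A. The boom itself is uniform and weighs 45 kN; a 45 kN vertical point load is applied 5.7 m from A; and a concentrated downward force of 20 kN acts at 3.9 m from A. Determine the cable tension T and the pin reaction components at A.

T = 205.5 kN, A_x = 193.1 kN, A_y = 39.71 kN

ΣM about A: T·sin20°·7 − 45·3.5 − 45·5.7 − 20·3.9 = 0 → T = 492/(7·0.34202) = 205.502 ≈ 205.5 kN.
ΣF_x = 0: A_x − T·cos20° = 0 → A_x = 205.502 × 0.939693 = 193.1 kN.
ΣF_y = 0: A_y + T·sin20° − 45 − 45 − 20 = 0 → A_y = 110 − 205.502 × 0.34202 = 39.71 kN.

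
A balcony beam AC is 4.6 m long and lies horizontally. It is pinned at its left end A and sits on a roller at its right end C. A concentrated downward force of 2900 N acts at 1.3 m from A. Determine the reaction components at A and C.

A_x = 0, A_y = 2080 N, C_y = 819.6 N

Moments about A: C_y·4.6 − 2900·1.3 = 0 → C_y = 3770/4.6 = 819.565 ≈ 819.6 N.
ΣF_y = 0: A_y + 819.565 − 2900 = 0 → A_y = 2080 N.
ΣF_x = 0: no horizontal applied forces, so A_x = 0.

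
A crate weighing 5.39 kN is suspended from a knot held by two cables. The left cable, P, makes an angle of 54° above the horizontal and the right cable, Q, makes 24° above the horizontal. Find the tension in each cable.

ΣF_x = 0: −T_P·cos54° + T_Q·cos24° = 0 → T_Q = 0.643411·T_P.
ΣF_y = 0: T_P·sin54° + T_Q·sin24° = 5.39.
Substitute: T_P·(0.809017 + 0.643411·0.406737) = 5.39 → T_P = 5.03401 ≈ 5.034 kN.
Then T_Q = 0.643411 × 5.03401 = 3.239 kN.

T_P = 5.034 kN, T_Q = 3.239 kN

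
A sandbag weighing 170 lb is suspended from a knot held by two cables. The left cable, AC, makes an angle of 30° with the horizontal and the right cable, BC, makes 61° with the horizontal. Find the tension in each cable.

T_AC = 82.43 lb, T_BC = 147.2 lb

ΣF_x = 0: −T_AC·cos30° + T_BC·cos61° = 0 → T_BC = 1.78632·T_AC.
ΣF_y = 0: T_AC·sin30° + T_BC·sin61° = 170.
Substitute: T_AC·(0.5 + 1.78632·0.87462) = 170 → T_AC = 82.4302 ≈ 82.43 lb.
Then T_BC = 1.78632 × 82.4302 = 147.2 lb.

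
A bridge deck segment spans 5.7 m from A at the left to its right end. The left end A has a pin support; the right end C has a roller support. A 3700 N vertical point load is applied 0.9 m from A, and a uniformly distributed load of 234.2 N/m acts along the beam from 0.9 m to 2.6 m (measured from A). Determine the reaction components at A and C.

A_x = 0, A_y = 3392 N, C_y = 706.4 N

Resultant of the distributed load: 234.2 × 1.7 = 398.14 N at 1.75 m from A.
Moments about A: C_y·5.7 − 3700·0.9 − (234.2·1.7)·1.75 = 0 → C_y = 4026.745/5.7 = 706.446 ≈ 706.4 N.
ΣF_y = 0: A_y + 706.446 − 3700 − 234.2·1.7 = 0 → A_y = 3392 N.
ΣF_x = 0: no horizontal applied forces, so A_x = 0.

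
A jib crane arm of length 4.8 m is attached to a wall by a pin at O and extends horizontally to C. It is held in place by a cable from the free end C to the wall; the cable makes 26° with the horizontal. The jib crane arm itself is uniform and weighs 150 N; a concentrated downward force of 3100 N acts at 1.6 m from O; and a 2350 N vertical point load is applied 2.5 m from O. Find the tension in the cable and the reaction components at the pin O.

T = 5320 N, O_x = 4782 N, O_y = 3268 N

ΣM about O: T·sin26°·4.8 − 150·2.4 − 3100·1.6 − 2350·2.5 = 0 → T = 11195/(4.8·0.438371) = 5320.36 ≈ 5320 N.
ΣF_x = 0: O_x − T·cos26° = 0 → O_x = 5320.36 × 0.898794 = 4782 N.
ΣF_y = 0: O_y + T·sin26° − 150 − 3100 − 2350 = 0 → O_y = 5600 − 5320.36 × 0.438371 = 3268 N.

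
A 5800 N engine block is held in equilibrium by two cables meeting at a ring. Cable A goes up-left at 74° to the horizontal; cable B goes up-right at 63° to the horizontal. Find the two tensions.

T_A = 3861 N, T_B = 2344 N

ΣF_x = 0: −T_A·cos74° + T_B·cos63° = 0 → T_B = 0.607143·T_A.
ΣF_y = 0: T_A·sin74° + T_B·sin63° = 5800.
Substitute: T_A·(0.961262 + 0.607143·0.891007) = 5800 → T_A = 3860.93 ≈ 3861 N.
Then T_B = 0.607143 × 3860.93 = 2344 N.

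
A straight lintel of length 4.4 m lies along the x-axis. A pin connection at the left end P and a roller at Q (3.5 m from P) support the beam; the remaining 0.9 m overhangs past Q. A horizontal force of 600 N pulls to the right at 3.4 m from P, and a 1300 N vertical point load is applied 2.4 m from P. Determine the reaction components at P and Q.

Moments about P: Q_y·3.5 − 1300·2.4 = 0 → Q_y = 3120/3.5 = 891.429 ≈ 891.4 N.
ΣF_y = 0: P_y + 891.429 − 1300 = 0 → P_y = 408.6 N.
ΣF_x = 0: P_x + 600 = 0 → P_x = -600.0 N.

P_x = -600.0 N, P_y = 408.6 N, Q_y = 891.4 N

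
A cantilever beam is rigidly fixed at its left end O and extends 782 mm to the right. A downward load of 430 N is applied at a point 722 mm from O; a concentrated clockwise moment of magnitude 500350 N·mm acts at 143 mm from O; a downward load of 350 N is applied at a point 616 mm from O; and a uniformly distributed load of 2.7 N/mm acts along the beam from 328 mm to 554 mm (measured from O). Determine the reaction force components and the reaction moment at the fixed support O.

O_x = 0, O_y = 1390 N, M_O = 1296000 N·mm

Resultant of the distributed load: 2.7 × 226 = 610.2 N at 441 mm from O.
ΣF_x = 0: O_x = 0.
ΣF_y = 0: O_y − 430 − 350 − 2.7·226 = 0 → O_y = 1390 N.
ΣM about O: M_O − 430·722 − 500350 − 350·616 − (2.7·226)·441 = 0 → M_O = 1296000 N·mm.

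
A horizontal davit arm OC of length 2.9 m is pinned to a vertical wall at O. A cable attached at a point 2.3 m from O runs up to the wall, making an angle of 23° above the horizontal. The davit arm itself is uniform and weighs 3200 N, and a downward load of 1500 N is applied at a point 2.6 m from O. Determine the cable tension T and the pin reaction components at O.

ΣM about O: T·sin23°·2.3 − 3200·1.45 − 1500·2.6 = 0 → T = 8540/(2.3·0.390731) = 9502.81 ≈ 9503 N.
ΣF_x = 0: O_x − T·cos23° = 0 → O_x = 9502.81 × 0.920505 = 8747 N.
ΣF_y = 0: O_y + T·sin23° − 3200 − 1500 = 0 → O_y = 4700 − 9502.81 × 0.390731 = 987.0 N.

T = 9503 N, O_x = 8747 N, O_y = 987.0 N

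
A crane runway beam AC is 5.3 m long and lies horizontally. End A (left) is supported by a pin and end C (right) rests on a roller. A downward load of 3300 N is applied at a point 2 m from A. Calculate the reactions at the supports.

Taking moments about A: C_y·5.3 − 3300·2 = 0 → C_y = 6600/5.3 = 1245.28 ≈ 1245 N.
ΣF_y = 0: A_y + 1245.28 − 3300 = 0 → A_y = 2055 N.
ΣF_x = 0: no horizontal applied forces, so A_x = 0.

A_x = 0, A_y = 2055 N, C_y = 1245 N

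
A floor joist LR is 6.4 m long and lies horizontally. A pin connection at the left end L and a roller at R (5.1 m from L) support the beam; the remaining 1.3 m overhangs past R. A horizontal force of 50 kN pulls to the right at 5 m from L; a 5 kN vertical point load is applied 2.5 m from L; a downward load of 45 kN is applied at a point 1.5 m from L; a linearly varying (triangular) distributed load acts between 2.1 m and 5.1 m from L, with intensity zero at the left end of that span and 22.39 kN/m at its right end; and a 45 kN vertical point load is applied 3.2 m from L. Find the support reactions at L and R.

Resultant of the triangular load: ½ × 22.39 × 3 = 33.585 kN, acting at 4.1 m from L (one-third of the span from the peak).
ΣM about L: R_y·5.1 − 5·2.5 − 45·1.5 − (½·22.39·3)·4.1 − 45·3.2 = 0 → R_y = 361.6985/5.1 = 70.9213 ≈ 70.92 kN.
ΣF_y = 0: L_y + 70.9213 − 5 − 45 − ½·22.39·3 − 45 = 0 → L_y = 57.66 kN.
ΣF_x = 0: L_x + 50 = 0 → L_x = -50.00 kN.

L_x = -50.00 kN, L_y = 57.66 kN, R_y = 70.92 kN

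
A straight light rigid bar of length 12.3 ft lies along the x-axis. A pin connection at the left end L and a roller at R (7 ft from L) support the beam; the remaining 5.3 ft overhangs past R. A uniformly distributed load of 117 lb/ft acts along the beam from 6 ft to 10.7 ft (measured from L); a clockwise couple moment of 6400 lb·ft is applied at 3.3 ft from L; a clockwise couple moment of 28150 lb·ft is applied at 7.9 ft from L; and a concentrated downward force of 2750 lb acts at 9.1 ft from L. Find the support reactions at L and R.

Resultant of the distributed load: 117 × 4.7 = 549.9 lb at 8.35 ft from L.
Taking moments about L: R_y·7 − (117·4.7)·8.35 − 6400 − 28150 − 2750·9.1 = 0 → R_y = 64166.665/7 = 9166.67 ≈ 9167 lb.
ΣF_y = 0: L_y + 9166.67 − 117·4.7 − 2750 = 0 → L_y = -5867 lb.
ΣF_x = 0: no horizontal applied forces, so L_x = 0.

L_x = 0, L_y = -5867 lb, R_y = 9167 lb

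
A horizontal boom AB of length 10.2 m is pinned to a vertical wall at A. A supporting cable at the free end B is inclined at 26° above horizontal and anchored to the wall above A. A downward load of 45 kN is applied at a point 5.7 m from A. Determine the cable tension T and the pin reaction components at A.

T = 57.36 kN, A_x = 51.56 kN, A_y = 19.85 kN

ΣM about A: T·sin26°·10.2 − 45·5.7 = 0 → T = 256.5/(10.2·0.438371) = 57.3648 ≈ 57.36 kN.
ΣF_x = 0: A_x − T·cos26° = 0 → A_x = 57.3648 × 0.898794 = 51.56 kN.
ΣF_y = 0: A_y + T·sin26° − 45 = 0 → A_y = 45 − 57.3648 × 0.438371 = 19.85 kN.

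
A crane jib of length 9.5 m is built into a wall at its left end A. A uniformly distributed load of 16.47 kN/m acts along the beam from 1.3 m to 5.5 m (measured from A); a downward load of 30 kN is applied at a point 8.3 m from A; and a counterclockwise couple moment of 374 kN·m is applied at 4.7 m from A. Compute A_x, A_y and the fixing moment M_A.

A_x = 0, A_y = 99.17 kN, M_A = 110.2 kN·m

Resultant of the distributed load: 16.47 × 4.2 = 69.174 kN at 3.4 m from A.
ΣF_x = 0: A_x = 0.
ΣF_y = 0: A_y − 16.47·4.2 − 30 = 0 → A_y = 99.17 kN.
ΣM about A: M_A − (16.47·4.2)·3.4 − 30·8.3 + 374 = 0 → M_A = 110.2 kN·m.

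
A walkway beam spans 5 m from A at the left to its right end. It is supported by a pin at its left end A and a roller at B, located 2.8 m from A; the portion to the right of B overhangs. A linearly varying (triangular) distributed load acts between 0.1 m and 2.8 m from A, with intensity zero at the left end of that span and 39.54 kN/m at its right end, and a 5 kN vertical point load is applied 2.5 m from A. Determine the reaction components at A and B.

Resultant of the triangular load: ½ × 39.54 × 2.7 = 53.379 kN, acting at 1.9 m from A (one-third of the span from the peak).
ΣM about A: B_y·2.8 − (½·39.54·2.7)·1.9 − 5·2.5 = 0 → B_y = 113.9201/2.8 = 40.6858 ≈ 40.69 kN.
ΣF_y = 0: A_y + 40.6858 − ½·39.54·2.7 − 5 = 0 → A_y = 17.69 kN.
ΣF_x = 0: no horizontal applied forces, so A_x = 0.

A_x = 0, A_y = 17.69 kN, B_y = 40.69 kN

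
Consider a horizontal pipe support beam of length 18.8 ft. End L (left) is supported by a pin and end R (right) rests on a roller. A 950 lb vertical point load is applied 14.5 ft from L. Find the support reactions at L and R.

ΣM about L: R_y·18.8 − 950·14.5 = 0 → R_y = 13775/18.8 = 732.713 ≈ 732.7 lb.
ΣF_y = 0: L_y + 732.713 − 950 = 0 → L_y = 217.3 lb.
ΣF_x = 0: no horizontal applied forces, so L_x = 0.

L_x = 0, L_y = 217.3 lb, R_y = 732.7 lb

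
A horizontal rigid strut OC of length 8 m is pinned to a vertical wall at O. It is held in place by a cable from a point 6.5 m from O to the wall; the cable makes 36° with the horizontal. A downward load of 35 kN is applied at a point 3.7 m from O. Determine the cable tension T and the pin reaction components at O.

T = 33.90 kN, O_x = 27.42 kN, O_y = 15.08 kN

ΣM about O: T·sin36°·6.5 − 35·3.7 = 0 → T = 129.5/(6.5·0.587785) = 33.8952 ≈ 33.90 kN.
ΣF_x = 0: O_x − T·cos36° = 0 → O_x = 33.8952 × 0.809017 = 27.42 kN.
ΣF_y = 0: O_y + T·sin36° − 35 = 0 → O_y = 35 − 33.8952 × 0.587785 = 15.08 kN.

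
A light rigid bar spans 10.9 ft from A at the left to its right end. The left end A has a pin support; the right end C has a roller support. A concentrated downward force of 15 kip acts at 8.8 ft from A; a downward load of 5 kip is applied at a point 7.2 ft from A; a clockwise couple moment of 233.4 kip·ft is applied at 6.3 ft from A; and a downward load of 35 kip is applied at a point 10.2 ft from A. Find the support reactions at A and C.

Taking moments about A: C_y·10.9 − 15·8.8 − 5·7.2 − 233.4 − 35·10.2 = 0 → C_y = 758.4/10.9 = 69.578 ≈ 69.58 kip.
ΣF_y = 0: A_y + 69.578 − 15 − 5 − 35 = 0 → A_y = -14.58 kip.
ΣF_x = 0: no horizontal applied forces, so A_x = 0.

A_x = 0, A_y = -14.58 kip, C_y = 69.58 kip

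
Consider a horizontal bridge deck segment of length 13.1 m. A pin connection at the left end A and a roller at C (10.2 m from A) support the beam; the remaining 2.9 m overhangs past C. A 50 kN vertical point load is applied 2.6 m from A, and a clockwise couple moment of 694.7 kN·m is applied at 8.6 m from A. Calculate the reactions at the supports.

Taking moments about A: C_y·10.2 − 50·2.6 − 694.7 = 0 → C_y = 824.7/10.2 = 80.8529 ≈ 80.85 kN.
ΣF_y = 0: A_y + 80.8529 − 50 = 0 → A_y = -30.85 kN.
ΣF_x = 0: no horizontal applied forces, so A_x = 0.

A_x = 0, A_y = -30.85 kN, C_y = 80.85 kN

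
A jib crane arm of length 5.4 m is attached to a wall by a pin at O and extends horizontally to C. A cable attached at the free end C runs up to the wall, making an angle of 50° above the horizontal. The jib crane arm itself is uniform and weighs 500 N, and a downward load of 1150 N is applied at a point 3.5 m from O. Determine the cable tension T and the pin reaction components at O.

T = 1299 N, O_x = 835.2 N, O_y = 654.6 N

ΣM about O: T·sin50°·5.4 − 500·2.7 − 1150·3.5 = 0 → T = 5375/(5.4·0.766044) = 1299.36 ≈ 1299 N.
ΣF_x = 0: O_x − T·cos50° = 0 → O_x = 1299.36 × 0.642788 = 835.2 N.
ΣF_y = 0: O_y + T·sin50° − 500 − 1150 = 0 → O_y = 1650 − 1299.36 × 0.766044 = 654.6 N.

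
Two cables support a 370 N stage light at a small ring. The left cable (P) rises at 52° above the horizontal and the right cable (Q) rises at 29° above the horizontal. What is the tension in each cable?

T_P = 327.6 N, T_Q = 230.6 N

ΣF_x = 0: −T_P·cos52° + T_Q·cos29° = 0 → T_Q = 0.703919·T_P.
ΣF_y = 0: T_P·sin52° + T_Q·sin29° = 370.
Substitute: T_P·(0.788011 + 0.703919·0.48481) = 370 → T_P = 327.643 ≈ 327.6 N.
Then T_Q = 0.703919 × 327.643 = 230.6 N.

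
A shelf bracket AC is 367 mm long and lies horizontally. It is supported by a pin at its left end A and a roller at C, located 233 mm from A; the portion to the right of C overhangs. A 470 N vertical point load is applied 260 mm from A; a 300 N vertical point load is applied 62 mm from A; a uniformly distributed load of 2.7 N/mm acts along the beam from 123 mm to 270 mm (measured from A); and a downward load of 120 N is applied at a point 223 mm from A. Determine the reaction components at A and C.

A_x = 0, A_y = 233.0 N, C_y = 1054 N

Resultant of the distributed load: 2.7 × 147 = 396.9 N at 196.5 mm from A.
ΣM about A: C_y·233 − 470·260 − 300·62 − (2.7·147)·196.5 − 120·223 = 0 → C_y = 245550.85/233 = 1053.87 ≈ 1054 N.
ΣF_y = 0: A_y + 1053.87 − 470 − 300 − 2.7·147 − 120 = 0 → A_y = 233.0 N.
ΣF_x = 0: no horizontal applied forces, so A_x = 0.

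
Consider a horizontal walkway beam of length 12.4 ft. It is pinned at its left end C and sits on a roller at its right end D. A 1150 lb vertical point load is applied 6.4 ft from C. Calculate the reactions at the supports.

C_x = 0, C_y = 556.5 lb, D_y = 593.5 lb

Moments about C: D_y·12.4 − 1150·6.4 = 0 → D_y = 7360/12.4 = 593.548 ≈ 593.5 lb.
ΣF_y = 0: C_y + 593.548 − 1150 = 0 → C_y = 556.5 lb.
ΣF_x = 0: no horizontal applied forces, so C_x = 0.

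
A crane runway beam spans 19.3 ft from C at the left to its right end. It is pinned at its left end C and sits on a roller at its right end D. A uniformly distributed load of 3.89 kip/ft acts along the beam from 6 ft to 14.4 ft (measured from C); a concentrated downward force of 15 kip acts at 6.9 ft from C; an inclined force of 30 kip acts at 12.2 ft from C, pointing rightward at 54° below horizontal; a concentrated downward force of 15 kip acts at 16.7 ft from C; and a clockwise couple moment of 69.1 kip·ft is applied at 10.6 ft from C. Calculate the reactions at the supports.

C_x = -17.63 kip, C_y = 32.41 kip, D_y = 54.53 kip

Resultant of the distributed load: 3.89 × 8.4 = 32.676 kip at 10.2 ft from C.
Taking moments about C: D_y·19.3 − (3.89·8.4)·10.2 − 15·6.9 − 30·sin54°·12.2 − 15·16.7 − 69.1 = 0 → D_y = 1052.5/19.3 = 54.5337 ≈ 54.53 kip.
ΣF_y = 0: C_y + 54.5337 − 3.89·8.4 − 15 − 30·sin54° − 15 = 0 → C_y = 32.41 kip.
ΣF_x = 0: C_x + 30·cos54° = 0 → C_x = -17.63 kip.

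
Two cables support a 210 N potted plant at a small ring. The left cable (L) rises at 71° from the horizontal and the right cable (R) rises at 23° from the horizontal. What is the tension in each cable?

ΣF_x = 0: −T_L·cos71° + T_R·cos23° = 0 → T_R = 0.353684·T_L.
ΣF_y = 0: T_L·sin71° + T_R·sin23° = 210.
Substitute: T_L·(0.945519 + 0.353684·0.390731) = 210 → T_L = 193.778 ≈ 193.8 N.
Then T_R = 0.353684 × 193.778 = 68.54 N.

T_L = 193.8 N, T_R = 68.54 N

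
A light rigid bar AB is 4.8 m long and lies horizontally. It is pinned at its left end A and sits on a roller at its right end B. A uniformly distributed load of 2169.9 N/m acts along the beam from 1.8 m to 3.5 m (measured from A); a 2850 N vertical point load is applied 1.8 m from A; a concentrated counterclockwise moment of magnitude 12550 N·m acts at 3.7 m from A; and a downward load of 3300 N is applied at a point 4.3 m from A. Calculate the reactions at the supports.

A_x = 0, A_y = 6392 N, B_y = 3447 N

Resultant of the distributed load: 2169.9 × 1.7 = 3688.83 N at 2.65 m from A.
Moments about A: B_y·4.8 − (2169.9·1.7)·2.65 − 2850·1.8 + 12550 − 3300·4.3 = 0 → B_y = 16545.3995/4.8 = 3446.96 ≈ 3447 N.
ΣF_y = 0: A_y + 3446.96 − 2169.9·1.7 − 2850 − 3300 = 0 → A_y = 6392 N.
ΣF_x = 0: no horizontal applied forces, so A_x = 0.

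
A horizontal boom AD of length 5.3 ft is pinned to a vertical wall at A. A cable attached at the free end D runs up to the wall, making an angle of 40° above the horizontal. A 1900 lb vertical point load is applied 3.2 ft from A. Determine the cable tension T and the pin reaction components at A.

ΣM about A: T·sin40°·5.3 − 1900·3.2 = 0 → T = 6080/(5.3·0.642788) = 1784.68 ≈ 1785 lb.
ΣF_x = 0: A_x − T·cos40° = 0 → A_x = 1784.68 × 0.766044 = 1367 lb.
ΣF_y = 0: A_y + T·sin40° − 1900 = 0 → A_y = 1900 − 1784.68 × 0.642788 = 752.8 lb.

T = 1785 lb, A_x = 1367 lb, A_y = 752.8 lb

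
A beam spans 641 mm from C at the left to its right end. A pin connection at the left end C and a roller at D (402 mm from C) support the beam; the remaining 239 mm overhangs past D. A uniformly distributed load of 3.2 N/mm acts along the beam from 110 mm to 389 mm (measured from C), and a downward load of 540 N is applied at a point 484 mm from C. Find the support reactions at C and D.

C_x = 0, C_y = 228.5 N, D_y = 1204 N

Resultant of the distributed load: 3.2 × 279 = 892.8 N at 249.5 mm from C.
Moments about C: D_y·402 − (3.2·279)·249.5 − 540·484 = 0 → D_y = 484113.6/402 = 1204.26 ≈ 1204 N.
ΣF_y = 0: C_y + 1204.26 − 3.2·279 − 540 = 0 → C_y = 228.5 N.
ΣF_x = 0: no horizontal applied forces, so C_x = 0.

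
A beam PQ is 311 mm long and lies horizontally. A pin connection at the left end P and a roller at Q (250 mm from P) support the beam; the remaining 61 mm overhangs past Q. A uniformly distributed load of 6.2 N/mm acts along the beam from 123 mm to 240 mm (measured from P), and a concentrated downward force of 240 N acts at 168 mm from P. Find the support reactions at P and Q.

Resultant of the distributed load: 6.2 × 117 = 725.4 N at 181.5 mm from P.
Taking moments about P: Q_y·250 − (6.2·117)·181.5 − 240·168 = 0 → Q_y = 171980.1/250 = 687.92 ≈ 687.9 N.
ΣF_y = 0: P_y + 687.92 − 6.2·117 − 240 = 0 → P_y = 277.5 N.
ΣF_x = 0: no horizontal applied forces, so P_x = 0.

P_x = 0, P_y = 277.5 N, Q_y = 687.9 N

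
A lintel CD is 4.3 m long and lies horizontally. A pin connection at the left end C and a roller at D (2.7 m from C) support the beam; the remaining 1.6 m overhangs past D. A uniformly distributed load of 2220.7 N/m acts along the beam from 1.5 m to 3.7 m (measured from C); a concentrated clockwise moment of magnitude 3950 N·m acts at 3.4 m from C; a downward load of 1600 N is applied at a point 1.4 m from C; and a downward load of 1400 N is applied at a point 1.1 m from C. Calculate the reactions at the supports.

Resultant of the distributed load: 2220.7 × 2.2 = 4885.54 N at 2.6 m from C.
Taking moments about C: D_y·2.7 − (2220.7·2.2)·2.6 − 3950 − 1600·1.4 − 1400·1.1 = 0 → D_y = 20432.404/2.7 = 7567.56 ≈ 7568 N.
ΣF_y = 0: C_y + 7567.56 − 2220.7·2.2 − 1600 − 1400 = 0 → C_y = 318.0 N.
ΣF_x = 0: no horizontal applied forces, so C_x = 0.

C_x = 0, C_y = 318.0 N, D_y = 7568 N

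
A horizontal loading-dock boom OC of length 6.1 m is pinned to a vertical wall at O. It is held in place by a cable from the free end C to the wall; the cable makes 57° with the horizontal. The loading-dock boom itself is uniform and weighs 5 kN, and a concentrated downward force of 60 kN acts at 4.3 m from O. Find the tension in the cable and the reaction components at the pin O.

ΣM about O: T·sin57°·6.1 − 5·3.05 − 60·4.3 = 0 → T = 273.25/(6.1·0.838671) = 53.412 ≈ 53.41 kN.
ΣF_x = 0: O_x − T·cos57° = 0 → O_x = 53.412 × 0.544639 = 29.09 kN.
ΣF_y = 0: O_y + T·sin57° − 5 − 60 = 0 → O_y = 65 − 53.412 × 0.838671 = 20.20 kN.

T = 53.41 kN, O_x = 29.09 kN, O_y = 20.20 kN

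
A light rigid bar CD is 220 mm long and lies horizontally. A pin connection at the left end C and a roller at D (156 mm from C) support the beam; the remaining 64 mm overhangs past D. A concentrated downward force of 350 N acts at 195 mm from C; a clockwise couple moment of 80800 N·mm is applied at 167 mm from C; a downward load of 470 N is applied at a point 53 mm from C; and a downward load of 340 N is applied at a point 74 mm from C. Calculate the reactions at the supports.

ΣM about C: D_y·156 − 350·195 − 80800 − 470·53 − 340·74 = 0 → D_y = 199120/156 = 1276.41 ≈ 1276 N.
ΣF_y = 0: C_y + 1276.41 − 350 − 470 − 340 = 0 → C_y = -116.4 N.
ΣF_x = 0: no horizontal applied forces, so C_x = 0.

C_x = 0, C_y = -116.4 N, D_y = 1276 N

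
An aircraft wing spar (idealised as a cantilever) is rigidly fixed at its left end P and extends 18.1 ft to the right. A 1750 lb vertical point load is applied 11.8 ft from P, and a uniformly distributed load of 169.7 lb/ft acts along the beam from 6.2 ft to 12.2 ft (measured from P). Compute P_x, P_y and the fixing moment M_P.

Resultant of the distributed load: 169.7 × 6 = 1018.2 lb at 9.2 ft from P.
ΣF_x = 0: P_x = 0.
ΣF_y = 0: P_y − 1750 − 169.7·6 = 0 → P_y = 2768 lb.
ΣM about P: M_P − 1750·11.8 − (169.7·6)·9.2 = 0 → M_P = 30020 lb·ft.

P_x = 0, P_y = 2768 lb, M_P = 30020 lb·ft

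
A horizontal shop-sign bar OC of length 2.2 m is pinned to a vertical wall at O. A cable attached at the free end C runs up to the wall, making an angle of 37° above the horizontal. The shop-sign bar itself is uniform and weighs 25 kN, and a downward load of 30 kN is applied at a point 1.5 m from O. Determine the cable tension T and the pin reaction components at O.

T = 54.76 kN, O_x = 43.73 kN, O_y = 22.05 kN

ΣM about O: T·sin37°·2.2 − 25·1.1 − 30·1.5 = 0 → T = 72.5/(2.2·0.601815) = 54.7586 ≈ 54.76 kN.
ΣF_x = 0: O_x − T·cos37° = 0 → O_x = 54.7586 × 0.798636 = 43.73 kN.
ΣF_y = 0: O_y + T·sin37° − 25 − 30 = 0 → O_y = 55 − 54.7586 × 0.601815 = 22.05 kN.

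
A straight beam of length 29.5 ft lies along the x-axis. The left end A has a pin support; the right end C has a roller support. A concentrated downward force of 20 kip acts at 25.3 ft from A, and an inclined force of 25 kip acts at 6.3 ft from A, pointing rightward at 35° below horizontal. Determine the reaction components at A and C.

A_x = -20.48 kip, A_y = 14.12 kip, C_y = 20.21 kip

ΣM about A: C_y·29.5 − 20·25.3 − 25·sin35°·6.3 = 0 → C_y = 596.338/29.5 = 20.2148 ≈ 20.21 kip.
ΣF_y = 0: A_y + 20.2148 − 20 − 25·sin35° = 0 → A_y = 14.12 kip.
ΣF_x = 0: A_x + 25·cos35° = 0 → A_x = -20.48 kip.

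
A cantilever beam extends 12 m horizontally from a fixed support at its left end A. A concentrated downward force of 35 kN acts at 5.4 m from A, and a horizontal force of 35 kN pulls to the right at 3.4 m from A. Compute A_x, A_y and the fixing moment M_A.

A_x = -35.00 kN, A_y = 35.00 kN, M_A = 189.0 kN·m

ΣF_x = 0: A_x + 35 = 0 → A_x = -35.00 kN.
ΣF_y = 0: A_y − 35 = 0 → A_y = 35.00 kN.
ΣM about A: M_A − 35·5.4 = 0 → M_A = 189.0 kN·m.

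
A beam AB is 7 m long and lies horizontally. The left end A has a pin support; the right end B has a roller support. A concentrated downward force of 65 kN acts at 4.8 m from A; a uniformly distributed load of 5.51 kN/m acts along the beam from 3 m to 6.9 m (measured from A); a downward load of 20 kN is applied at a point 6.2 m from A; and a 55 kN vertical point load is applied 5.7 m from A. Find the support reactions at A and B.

Resultant of the distributed load: 5.51 × 3.9 = 21.489 kN at 4.95 m from A.
Taking moments about A: B_y·7 − 65·4.8 − (5.51·3.9)·4.95 − 20·6.2 − 55·5.7 = 0 → B_y = 855.87055/7 = 122.267 ≈ 122.3 kN.
ΣF_y = 0: A_y + 122.267 − 65 − 5.51·3.9 − 20 − 55 = 0 → A_y = 39.22 kN.
ΣF_x = 0: no horizontal applied forces, so A_x = 0.

A_x = 0, A_y = 39.22 kN, B_y = 122.3 kN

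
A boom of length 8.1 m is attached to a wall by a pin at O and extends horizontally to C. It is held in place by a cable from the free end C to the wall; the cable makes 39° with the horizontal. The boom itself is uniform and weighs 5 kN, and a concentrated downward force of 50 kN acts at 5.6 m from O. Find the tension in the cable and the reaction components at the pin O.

ΣM about O: T·sin39°·8.1 − 5·4.05 − 50·5.6 = 0 → T = 300.25/(8.1·0.62932) = 58.9015 ≈ 58.90 kN.
ΣF_x = 0: O_x − T·cos39° = 0 → O_x = 58.9015 × 0.777146 = 45.78 kN.
ΣF_y = 0: O_y + T·sin39° − 5 − 50 = 0 → O_y = 55 − 58.9015 × 0.62932 = 17.93 kN.

T = 58.90 kN, O_x = 45.78 kN, O_y = 17.93 kN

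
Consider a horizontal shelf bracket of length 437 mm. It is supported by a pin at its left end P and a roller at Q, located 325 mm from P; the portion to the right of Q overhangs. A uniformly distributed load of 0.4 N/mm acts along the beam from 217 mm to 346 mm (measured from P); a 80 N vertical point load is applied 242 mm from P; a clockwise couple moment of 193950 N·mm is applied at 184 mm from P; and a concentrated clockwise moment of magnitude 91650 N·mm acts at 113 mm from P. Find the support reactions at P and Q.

Resultant of the distributed load: 0.4 × 129 = 51.6 N at 281.5 mm from P.
Taking moments about P: Q_y·325 − (0.4·129)·281.5 − 80·242 − 193950 − 91650 = 0 → Q_y = 319485.4/325 = 983.032 ≈ 983.0 N.
ΣF_y = 0: P_y + 983.032 − 0.4·129 − 80 = 0 → P_y = -851.4 N.
ΣF_x = 0: no horizontal applied forces, so P_x = 0.

P_x = 0, P_y = -851.4 N, Q_y = 983.0 N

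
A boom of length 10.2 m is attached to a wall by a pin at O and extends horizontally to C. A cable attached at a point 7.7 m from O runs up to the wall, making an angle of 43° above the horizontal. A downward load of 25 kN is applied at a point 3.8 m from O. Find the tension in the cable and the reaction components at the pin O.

T = 18.09 kN, O_x = 13.23 kN, O_y = 12.66 kN

ΣM about O: T·sin43°·7.7 − 25·3.8 = 0 → T = 95/(7.7·0.681998) = 18.0905 ≈ 18.09 kN.
ΣF_x = 0: O_x − T·cos43° = 0 → O_x = 18.0905 × 0.731354 = 13.23 kN.
ΣF_y = 0: O_y + T·sin43° − 25 = 0 → O_y = 25 − 18.0905 × 0.681998 = 12.66 kN.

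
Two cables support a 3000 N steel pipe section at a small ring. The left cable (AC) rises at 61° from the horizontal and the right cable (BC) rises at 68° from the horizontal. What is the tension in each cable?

T_AC = 1446 N, T_BC = 1872 N

ΣF_x = 0: −T_AC·cos61° + T_BC·cos68° = 0 → T_BC = 1.29418·T_AC.
ΣF_y = 0: T_AC·sin61° + T_BC·sin68° = 3000.
Substitute: T_AC·(0.87462 + 1.29418·0.927184) = 3000 → T_AC = 1446.09 ≈ 1446 N.
Then T_BC = 1.29418 × 1446.09 = 1872 N.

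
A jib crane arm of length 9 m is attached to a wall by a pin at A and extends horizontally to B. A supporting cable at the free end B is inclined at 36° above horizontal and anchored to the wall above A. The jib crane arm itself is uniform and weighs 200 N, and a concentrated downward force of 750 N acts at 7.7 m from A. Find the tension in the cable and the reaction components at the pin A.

ΣM about A: T·sin36°·9 − 200·4.5 − 750·7.7 = 0 → T = 6675/(9·0.587785) = 1261.8 ≈ 1262 N.
ΣF_x = 0: A_x − T·cos36° = 0 → A_x = 1261.8 × 0.809017 = 1021 N.
ΣF_y = 0: A_y + T·sin36° − 200 − 750 = 0 → A_y = 950 − 1261.8 × 0.587785 = 208.3 N.

T = 1262 N, A_x = 1021 N, A_y = 208.3 N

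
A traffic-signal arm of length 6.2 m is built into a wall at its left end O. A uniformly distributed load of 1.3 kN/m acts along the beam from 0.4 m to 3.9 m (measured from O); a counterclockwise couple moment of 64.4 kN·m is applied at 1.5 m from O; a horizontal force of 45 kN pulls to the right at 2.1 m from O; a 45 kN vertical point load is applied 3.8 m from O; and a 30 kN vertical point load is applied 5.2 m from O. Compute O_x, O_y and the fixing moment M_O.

O_x = -45.00 kN, O_y = 79.55 kN, M_O = 272.4 kN·m

Resultant of the distributed load: 1.3 × 3.5 = 4.55 kN at 2.15 m from O.
ΣF_x = 0: O_x + 45 = 0 → O_x = -45.00 kN.
ΣF_y = 0: O_y − 1.3·3.5 − 45 − 30 = 0 → O_y = 79.55 kN.
ΣM about O: M_O − (1.3·3.5)·2.15 + 64.4 − 45·3.8 − 30·5.2 = 0 → M_O = 272.4 kN·m.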